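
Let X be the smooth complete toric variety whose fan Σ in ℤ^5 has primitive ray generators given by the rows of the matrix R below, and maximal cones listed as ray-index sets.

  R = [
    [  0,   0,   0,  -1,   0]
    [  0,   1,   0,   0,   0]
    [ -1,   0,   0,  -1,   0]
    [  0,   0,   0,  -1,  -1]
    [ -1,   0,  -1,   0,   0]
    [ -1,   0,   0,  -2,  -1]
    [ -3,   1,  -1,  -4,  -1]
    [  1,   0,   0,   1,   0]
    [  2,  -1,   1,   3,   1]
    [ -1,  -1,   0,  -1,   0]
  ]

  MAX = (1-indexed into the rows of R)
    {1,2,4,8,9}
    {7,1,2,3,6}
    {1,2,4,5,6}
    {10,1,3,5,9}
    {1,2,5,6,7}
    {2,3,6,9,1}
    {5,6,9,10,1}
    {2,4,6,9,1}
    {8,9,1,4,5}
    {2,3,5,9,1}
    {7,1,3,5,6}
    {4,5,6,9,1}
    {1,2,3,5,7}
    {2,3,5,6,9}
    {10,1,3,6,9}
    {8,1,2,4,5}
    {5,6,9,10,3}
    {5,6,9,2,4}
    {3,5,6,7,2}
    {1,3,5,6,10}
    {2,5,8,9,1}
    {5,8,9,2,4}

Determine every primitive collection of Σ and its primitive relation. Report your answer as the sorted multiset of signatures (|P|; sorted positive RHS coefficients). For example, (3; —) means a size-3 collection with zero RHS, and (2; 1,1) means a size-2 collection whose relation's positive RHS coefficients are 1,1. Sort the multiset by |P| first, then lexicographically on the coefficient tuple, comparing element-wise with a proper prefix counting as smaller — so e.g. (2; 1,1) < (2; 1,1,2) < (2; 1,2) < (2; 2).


14 minimal non-faces of Δ(Σ) (on 10 rays):

  P = {3,8}:  v_{3} + v_{8} = 0  ⟹  sig = (2; —)
  P = {2,10}:  v_{2} + v_{10} = v_{3}  ⟹  sig = (2; 1)
  P = {3,4}:  v_{3} + v_{4} = v_{6}  ⟹  sig = (2; 1)
  P = {6,8}:  v_{6} + v_{8} = v_{4}  ⟹  sig = (2; 1)
  P = {7,9}:  v_{7} + v_{9} = v_{3}  ⟹  sig = (2; 1)
  P = {7,8}:  v_{7} + v_{8} = v_{1} + v_{2} + v_{5} + v_{6}  ⟹  sig = (2; 1,1,1,1)
  P = {8,10}:  v_{8} + v_{10} = v_{1} + v_{5} + v_{6} + v_{9}  ⟹  sig = (2; 1,1,1,1)
  P = {4,7}:  v_{4} + v_{7} = v_{1} + v_{2} + v_{5} + 2·v_{6}  ⟹  sig = (2; 1,1,1,2)
  P = {4,10}:  v_{4} + v_{10} = v_{1} + v_{5} + 2·v_{6} + v_{9}  ⟹  sig = (2; 1,1,1,2)
  P = {7,10}:  v_{7} + v_{10} = v_{1} + 2·v_{3} + v_{5} + v_{6}  ⟹  sig = (2; 1,1,1,2)
  P = {1,2,5,6,9}:  v_{1} + v_{2} + v_{5} + v_{6} + v_{9} = 0  ⟹  sig = (5; —)
  P = {1,2,3,5,6}:  v_{1} + v_{2} + v_{3} + v_{5} + v_{6} = v_{7}  ⟹  sig = (5; 1)
  P = {1,2,4,5,9}:  v_{1} + v_{2} + v_{4} + v_{5} + v_{9} = v_{8}  ⟹  sig = (5; 1)
  P = {1,3,5,6,9}:  v_{1} + v_{3} + v_{5} + v_{6} + v_{9} = v_{10}  ⟹  sig = (5; 1)

so the primitive-relation signature multiset is
{ (2; —),  (2; 1) ×4,  (2; 1,1,1,1) ×2,  (2; 1,1,1,2) ×3,  (5; —),  (5; 1) ×3 }


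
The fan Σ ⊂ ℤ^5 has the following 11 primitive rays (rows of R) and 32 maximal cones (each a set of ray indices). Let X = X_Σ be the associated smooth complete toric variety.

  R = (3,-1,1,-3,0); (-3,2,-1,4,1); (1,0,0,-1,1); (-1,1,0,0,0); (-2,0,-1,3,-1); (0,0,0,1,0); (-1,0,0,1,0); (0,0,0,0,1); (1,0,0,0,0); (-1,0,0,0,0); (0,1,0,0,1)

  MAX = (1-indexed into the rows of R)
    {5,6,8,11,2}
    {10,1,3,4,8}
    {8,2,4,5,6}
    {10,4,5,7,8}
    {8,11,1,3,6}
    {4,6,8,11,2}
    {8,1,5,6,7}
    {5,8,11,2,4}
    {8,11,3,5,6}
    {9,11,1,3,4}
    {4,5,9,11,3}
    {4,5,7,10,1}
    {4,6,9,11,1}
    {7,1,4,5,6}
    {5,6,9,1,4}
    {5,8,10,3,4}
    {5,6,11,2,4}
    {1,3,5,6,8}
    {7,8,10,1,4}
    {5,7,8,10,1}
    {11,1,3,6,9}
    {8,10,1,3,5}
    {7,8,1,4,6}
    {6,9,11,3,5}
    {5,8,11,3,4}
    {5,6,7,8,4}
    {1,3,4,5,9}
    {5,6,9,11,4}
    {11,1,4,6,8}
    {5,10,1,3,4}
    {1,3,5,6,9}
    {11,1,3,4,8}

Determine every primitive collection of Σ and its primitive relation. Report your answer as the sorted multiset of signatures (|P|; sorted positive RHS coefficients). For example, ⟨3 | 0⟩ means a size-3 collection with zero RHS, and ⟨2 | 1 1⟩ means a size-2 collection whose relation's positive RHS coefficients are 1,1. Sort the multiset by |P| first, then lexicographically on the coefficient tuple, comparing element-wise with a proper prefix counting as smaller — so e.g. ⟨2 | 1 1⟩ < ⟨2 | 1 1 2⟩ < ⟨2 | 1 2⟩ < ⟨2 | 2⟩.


16 collections generate NE(X_Σ); each relation:

  P = {9,10}:  v_{9} + v_{10} = 0  ⇒ sig = ⟨2 | 0⟩
  P = {3,7}:  v_{3} + v_{7} = v_{8}  ⇒ sig = ⟨2 | 1⟩
  P = {6,10}:  v_{6} + v_{10} = v_{7}  ⇒ sig = ⟨2 | 1⟩
  P = {7,9}:  v_{7} + v_{9} = v_{6}  ⇒ sig = ⟨2 | 1⟩
  P = {1,2}:  v_{1} + v_{2} = v_{6} + v_{11}  ⇒ sig = ⟨2 | 1 1⟩
  P = {8,9}:  v_{8} + v_{9} = v_{3} + v_{6}  ⇒ sig = ⟨2 | 1 1⟩
  P = {10,11}:  v_{10} + v_{11} = v_{4} + v_{8}  ⇒ sig = ⟨2 | 1 1⟩
  P = {7,11}:  v_{7} + v_{11} = v_{4} + v_{6} + v_{8}  ⇒ sig = ⟨2 | 1 1 1⟩
  P = {2,3}:  v_{2} + v_{3} = v_{5} + v_{8} + 2·v_{11}  ⇒ sig = ⟨2 | 1 1 2⟩
  P = {2,9}:  v_{2} + v_{9} = v_{5} + v_{6} + 2·v_{11}  ⇒ sig = ⟨2 | 1 1 2⟩
  P = {2,10}:  v_{2} + v_{10} = 2·v_{4} + v_{5} + v_{6} + 2·v_{8}  ⇒ sig = ⟨2 | 1 1 2 2⟩
  P = {2,7}:  v_{2} + v_{7} = 2·v_{4} + v_{5} + 2·v_{6} + 2·v_{8}  ⇒ sig = ⟨2 | 1 2 2 2⟩
  P = {1,5,11}:  v_{1} + v_{5} + v_{11} = v_{9}  ⇒ sig = ⟨3 | 1⟩
  P = {3,4,6}:  v_{3} + v_{4} + v_{6} = v_{11}  ⇒ sig = ⟨3 | 1⟩
  P = {1,4,5,8}:  v_{1} + v_{4} + v_{5} + v_{8} = 0  ⇒ sig = ⟨4 | 0⟩
  P = {4,5,6,8,11}:  v_{4} + v_{5} + v_{6} + v_{8} + v_{11} = v_{2}  ⇒ sig = ⟨5 | 1⟩

so the primitive-relation signature multiset is
    ⟨2 | 0⟩
    ⟨2 | 1⟩
    ⟨2 | 1⟩
    ⟨2 | 1⟩
    ⟨2 | 1 1⟩
    ⟨2 | 1 1⟩
    ⟨2 | 1 1⟩
    ⟨2 | 1 1 1⟩
    ⟨2 | 1 1 2⟩
    ⟨2 | 1 1 2⟩
    ⟨2 | 1 1 2 2⟩
    ⟨2 | 1 2 2 2⟩
    ⟨3 | 1⟩
    ⟨3 | 1⟩
    ⟨4 | 0⟩
    ⟨5 | 1⟩


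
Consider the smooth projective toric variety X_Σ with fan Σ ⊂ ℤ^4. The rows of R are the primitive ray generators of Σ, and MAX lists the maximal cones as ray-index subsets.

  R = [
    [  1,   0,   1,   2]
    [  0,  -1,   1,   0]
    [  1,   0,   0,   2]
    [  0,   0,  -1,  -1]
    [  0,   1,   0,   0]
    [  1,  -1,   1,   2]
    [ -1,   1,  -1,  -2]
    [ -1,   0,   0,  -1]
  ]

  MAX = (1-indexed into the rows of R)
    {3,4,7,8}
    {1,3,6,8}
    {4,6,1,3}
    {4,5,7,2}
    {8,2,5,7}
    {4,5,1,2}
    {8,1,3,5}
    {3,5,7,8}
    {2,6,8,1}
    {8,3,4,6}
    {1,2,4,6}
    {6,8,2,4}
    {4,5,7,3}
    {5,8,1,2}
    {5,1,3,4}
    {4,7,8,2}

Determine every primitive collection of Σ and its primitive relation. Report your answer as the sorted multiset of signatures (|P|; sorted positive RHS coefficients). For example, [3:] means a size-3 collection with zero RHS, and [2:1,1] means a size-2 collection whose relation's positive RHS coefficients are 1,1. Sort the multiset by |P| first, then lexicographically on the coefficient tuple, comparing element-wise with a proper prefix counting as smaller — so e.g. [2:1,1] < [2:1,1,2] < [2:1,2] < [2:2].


|primitive collections| = 6. Relations:

  {6,7}:  v_{6} + v_{7} = 0  ⇒ sig = [2:]
  {1,7}:  v_{1} + v_{7} = v_{5}  ⇒ sig = [2:1]
  {2,3}:  v_{2} + v_{3} = v_{6}  ⇒ sig = [2:1]
  {5,6}:  v_{5} + v_{6} = v_{1}  ⇒ sig = [2:1]
  {1,4,8}:  v_{1} + v_{4} + v_{8} = 0  ⇒ sig = [3:]
  {4,5,8}:  v_{4} + v_{5} + v_{8} = v_{7}  ⇒ sig = [3:1]

Hence PRS(X_Σ) =
    [2:]
    [2:1]
    [2:1]
    [2:1]
    [3:]
    [3:1]


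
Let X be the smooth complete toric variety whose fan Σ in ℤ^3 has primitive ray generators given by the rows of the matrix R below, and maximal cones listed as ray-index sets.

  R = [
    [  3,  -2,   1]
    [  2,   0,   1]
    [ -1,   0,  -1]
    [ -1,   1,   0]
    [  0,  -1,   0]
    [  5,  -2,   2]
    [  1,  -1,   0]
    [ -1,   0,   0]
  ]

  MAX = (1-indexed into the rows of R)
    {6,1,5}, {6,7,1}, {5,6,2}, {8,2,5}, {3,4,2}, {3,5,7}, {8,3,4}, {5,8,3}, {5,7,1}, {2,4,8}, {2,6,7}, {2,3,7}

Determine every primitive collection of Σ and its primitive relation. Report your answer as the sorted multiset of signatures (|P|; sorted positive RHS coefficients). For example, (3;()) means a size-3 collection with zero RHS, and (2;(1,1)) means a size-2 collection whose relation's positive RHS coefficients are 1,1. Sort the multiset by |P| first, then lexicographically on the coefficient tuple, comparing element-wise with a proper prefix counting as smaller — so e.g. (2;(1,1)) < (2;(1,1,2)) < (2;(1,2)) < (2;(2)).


Σ has 14 primitive collections:

  • {4,7}:  v_{4} + v_{7} = 0 — sig = (2;())
  • {1,2}:  v_{1} + v_{2} = v_{6} — sig = (2;(1))
  • {4,5}:  v_{4} + v_{5} = v_{8} — sig = (2;(1))
  • {7,8}:  v_{7} + v_{8} = v_{5} — sig = (2;(1))
  • {1,4}:  v_{1} + v_{4} = v_{2} + v_{5} — sig = (2;(1,1))
  • {1,8}:  v_{1} + v_{8} = v_{2} + 2·v_{5} — sig = (2;(1,2))
  • {3,6}:  v_{3} + v_{6} = v_{2} + 2·v_{7} — sig = (2;(1,2))
  • {4,6}:  v_{4} + v_{6} = 2·v_{2} + v_{5} — sig = (2;(1,2))
  • {1,3}:  v_{1} + v_{3} = 2·v_{7} — sig = (2;(2))
  • {6,8}:  v_{6} + v_{8} = 2·v_{2} + 2·v_{5} — sig = (2;(2,2))
  • {2,3,8}:  v_{2} + v_{3} + v_{8} = 0 — sig = (3;())
  • {2,3,5}:  v_{2} + v_{3} + v_{5} = v_{7} — sig = (3;(1))
  • {2,5,7}:  v_{2} + v_{5} + v_{7} = v_{1} — sig = (3;(1))
  • {5,6,7}:  v_{5} + v_{6} + v_{7} = 2·v_{1} — sig = (3;(2))

Hence PRS(X_Σ) =
{ (2;()),  (2;(1)) ×3,  (2;(1,1)),  (2;(1,2)) ×3,  (2;(2)),  (2;(2,2)),  (3;()),  (3;(1)) ×2,  (3;(2)) }


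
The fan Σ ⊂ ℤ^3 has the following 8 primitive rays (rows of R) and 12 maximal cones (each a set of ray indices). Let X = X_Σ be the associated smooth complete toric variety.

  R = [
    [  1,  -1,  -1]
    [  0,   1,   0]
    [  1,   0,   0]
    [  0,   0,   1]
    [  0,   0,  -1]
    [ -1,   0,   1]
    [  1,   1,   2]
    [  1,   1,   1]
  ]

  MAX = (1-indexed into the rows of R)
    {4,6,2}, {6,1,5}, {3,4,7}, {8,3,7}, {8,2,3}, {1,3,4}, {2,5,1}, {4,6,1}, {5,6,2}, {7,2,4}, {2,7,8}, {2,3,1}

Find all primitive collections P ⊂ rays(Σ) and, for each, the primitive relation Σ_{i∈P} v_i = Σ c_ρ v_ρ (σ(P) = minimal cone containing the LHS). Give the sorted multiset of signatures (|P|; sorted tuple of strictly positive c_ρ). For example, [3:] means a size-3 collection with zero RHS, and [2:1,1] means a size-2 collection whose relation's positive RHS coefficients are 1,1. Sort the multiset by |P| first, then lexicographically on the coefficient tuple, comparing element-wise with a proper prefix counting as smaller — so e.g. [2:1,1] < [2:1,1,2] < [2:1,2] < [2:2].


14 minimal non-faces of Δ(Σ) (on 8 rays):

  P={4,5}:  v_{4} + v_{5} = 0  so sig = [2:]
  P={3,6}:  v_{3} + v_{6} = v_{4}  so sig = [2:1]
  P={4,8}:  v_{4} + v_{8} = v_{7}  so sig = [2:1]
  P={5,7}:  v_{5} + v_{7} = v_{8}  so sig = [2:1]
  P={3,5}:  v_{3} + v_{5} = v_{1} + v_{2}  so sig = [2:1,1]
  P={5,8}:  v_{5} + v_{8} = v_{2} + v_{3}  so sig = [2:1,1]
  P={1,7}:  v_{1} + v_{7} = 2·v_{3} + v_{4}  so sig = [2:1,2]
  P={6,8}:  v_{6} + v_{8} = v_{2} + 2·v_{4}  so sig = [2:1,2]
  P={6,7}:  v_{6} + v_{7} = v_{2} + 3·v_{4}  so sig = [2:1,3]
  P={1,8}:  v_{1} + v_{8} = 2·v_{3}  so sig = [2:2]
  P={1,2,6}:  v_{1} + v_{2} + v_{6} = 0  so sig = [3:]
  P={1,2,4}:  v_{1} + v_{2} + v_{4} = v_{3}  so sig = [3:1]
  P={2,3,4}:  v_{2} + v_{3} + v_{4} = v_{8}  so sig = [3:1]
  P={2,3,7}:  v_{2} + v_{3} + v_{7} = 2·v_{8}  so sig = [3:2]

Signatures (|P|; sorted positive RHS coefficients), sorted:
[[2:], [2:1], [2:1], [2:1], [2:1,1], [2:1,1], [2:1,2], [2:1,2], [2:1,3], [2:2], [3:], [3:1], [3:1], [3:2]]


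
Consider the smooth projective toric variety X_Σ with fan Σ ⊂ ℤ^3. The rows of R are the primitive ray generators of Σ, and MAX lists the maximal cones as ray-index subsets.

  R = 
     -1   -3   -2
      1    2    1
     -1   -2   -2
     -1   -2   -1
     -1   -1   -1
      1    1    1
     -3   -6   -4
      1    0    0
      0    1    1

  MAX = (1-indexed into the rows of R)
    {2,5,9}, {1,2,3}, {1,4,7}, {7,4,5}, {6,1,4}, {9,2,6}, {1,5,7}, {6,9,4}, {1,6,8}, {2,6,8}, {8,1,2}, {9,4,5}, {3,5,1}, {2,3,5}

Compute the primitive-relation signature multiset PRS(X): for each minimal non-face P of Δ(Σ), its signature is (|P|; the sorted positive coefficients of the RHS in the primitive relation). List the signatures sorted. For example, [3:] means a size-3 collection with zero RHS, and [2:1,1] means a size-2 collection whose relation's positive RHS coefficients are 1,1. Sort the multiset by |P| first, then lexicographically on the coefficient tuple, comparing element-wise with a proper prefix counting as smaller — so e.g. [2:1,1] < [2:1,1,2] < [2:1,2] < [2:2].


Δ(Σ) — 9 vertices, 18 min non-faces:

  P = {2,4}:  v_{2} + v_{4} = 0  so sig = [2:]
  P = {5,6}:  v_{5} + v_{6} = 0  so sig = [2:]
  P = {1,9}:  v_{1} + v_{9} = v_{4}  so sig = [2:1]
  P = {3,9}:  v_{3} + v_{9} = v_{5}  so sig = [2:1]
  P = {8,9}:  v_{8} + v_{9} = v_{6}  so sig = [2:1]
  P = {2,7}:  v_{2} + v_{7} = v_{1} + v_{5}  so sig = [2:1,1]
  P = {3,4}:  v_{3} + v_{4} = v_{1} + v_{5}  so sig = [2:1,1]
  P = {3,6}:  v_{3} + v_{6} = v_{1} + v_{2}  so sig = [2:1,1]
  P = {4,8}:  v_{4} + v_{8} = v_{1} + v_{6}  so sig = [2:1,1]
  P = {5,8}:  v_{5} + v_{8} = v_{1} + v_{2}  so sig = [2:1,1]
  P = {6,7}:  v_{6} + v_{7} = v_{1} + v_{4}  so sig = [2:1,1]
  P = {7,9}:  v_{7} + v_{9} = 2·v_{4} + v_{5}  so sig = [2:1,2]
  P = {7,8}:  v_{7} + v_{8} = 2·v_{1}  so sig = [2:2]
  P = {3,7}:  v_{3} + v_{7} = 2·v_{1} + 2·v_{5}  so sig = [2:2,2]
  P = {3,8}:  v_{3} + v_{8} = 2·v_{1} + 2·v_{2}  so sig = [2:2,2]
  P = {1,2,5}:  v_{1} + v_{2} + v_{5} = v_{3}  so sig = [3:1]
  P = {1,2,6}:  v_{1} + v_{2} + v_{6} = v_{8}  so sig = [3:1]
  P = {1,4,5}:  v_{1} + v_{4} + v_{5} = v_{7}  so sig = [3:1]

Signatures (|P|; sorted positive RHS coefficients), sorted:
[[2:], [2:], [2:1], [2:1], [2:1], [2:1,1], [2:1,1], [2:1,1], [2:1,1], [2:1,1], [2:1,1], [2:1,2], [2:2], [2:2,2], [2:2,2], [3:1], [3:1], [3:1]]


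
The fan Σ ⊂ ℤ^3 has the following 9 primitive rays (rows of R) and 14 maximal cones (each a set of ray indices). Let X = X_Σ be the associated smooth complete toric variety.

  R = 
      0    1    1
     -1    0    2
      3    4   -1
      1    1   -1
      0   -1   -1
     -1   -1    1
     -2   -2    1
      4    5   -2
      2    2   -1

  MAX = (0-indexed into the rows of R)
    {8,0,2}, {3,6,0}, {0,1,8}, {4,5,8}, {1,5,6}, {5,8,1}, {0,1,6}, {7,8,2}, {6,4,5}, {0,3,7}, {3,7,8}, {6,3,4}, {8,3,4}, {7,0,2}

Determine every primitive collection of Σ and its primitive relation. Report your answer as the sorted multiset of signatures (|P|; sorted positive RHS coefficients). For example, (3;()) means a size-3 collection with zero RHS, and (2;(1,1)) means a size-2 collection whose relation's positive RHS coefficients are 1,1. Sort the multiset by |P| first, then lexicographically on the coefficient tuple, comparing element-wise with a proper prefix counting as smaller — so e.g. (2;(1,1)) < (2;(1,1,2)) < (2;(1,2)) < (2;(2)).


The 17 primitive collections of Σ (r=9, n=3):

  {0,4}:  v_{0} + v_{4} = 0  →  sig = (2;())
  {3,5}:  v_{3} + v_{5} = 0  →  sig = (2;())
  {6,8}:  v_{6} + v_{8} = 0  →  sig = (2;())
  {0,5}:  v_{0} + v_{5} = v_{1}  →  sig = (2;(1))
  {1,3}:  v_{1} + v_{3} = v_{0}  →  sig = (2;(1))
  {1,4}:  v_{1} + v_{4} = v_{5}  →  sig = (2;(1))
  {2,3}:  v_{2} + v_{3} = v_{7}  →  sig = (2;(1))
  {5,7}:  v_{5} + v_{7} = v_{2}  →  sig = (2;(1))
  {1,7}:  v_{1} + v_{7} = v_{0} + v_{2}  →  sig = (2;(1,1))
  {2,4}:  v_{2} + v_{4} = v_{3} + v_{8}  →  sig = (2;(1,1))
  {2,5}:  v_{2} + v_{5} = v_{0} + v_{8}  →  sig = (2;(1,1))
  {2,6}:  v_{2} + v_{6} = v_{0} + v_{3}  →  sig = (2;(1,1))
  {1,2}:  v_{1} + v_{2} = 2·v_{0} + v_{8}  →  sig = (2;(1,2))
  {4,7}:  v_{4} + v_{7} = 2·v_{3} + v_{8}  →  sig = (2;(1,2))
  {6,7}:  v_{6} + v_{7} = v_{0} + 2·v_{3}  →  sig = (2;(1,2))
  {0,3,8}:  v_{0} + v_{3} + v_{8} = v_{2}  →  sig = (3;(1))
  {0,7,8}:  v_{0} + v_{7} + v_{8} = 2·v_{2}  →  sig = (3;(2))

Sorted signature multiset PRS(X):
[(2;()), (2;()), (2;()), (2;(1)), (2;(1)), (2;(1)), (2;(1)), (2;(1)), (2;(1,1)), (2;(1,1)), (2;(1,1)), (2;(1,1)), (2;(1,2)), (2;(1,2)), (2;(1,2)), (3;(1)), (3;(2))]


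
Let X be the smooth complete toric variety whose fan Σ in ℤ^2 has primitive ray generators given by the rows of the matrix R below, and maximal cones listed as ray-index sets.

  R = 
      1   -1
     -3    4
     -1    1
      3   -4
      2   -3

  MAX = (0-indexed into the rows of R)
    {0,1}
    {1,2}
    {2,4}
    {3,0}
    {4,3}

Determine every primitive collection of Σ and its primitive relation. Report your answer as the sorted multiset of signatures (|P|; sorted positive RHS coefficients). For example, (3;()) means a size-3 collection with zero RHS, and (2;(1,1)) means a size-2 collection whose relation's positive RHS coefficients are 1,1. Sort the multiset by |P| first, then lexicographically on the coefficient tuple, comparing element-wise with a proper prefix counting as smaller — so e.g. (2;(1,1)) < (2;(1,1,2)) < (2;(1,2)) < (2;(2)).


5 collections generate NE(X_Σ); each relation:

  {0,2}:  v_{0} + v_{2} = 0 ; sig = (2;())
  {1,3}:  v_{1} + v_{3} = 0 ; sig = (2;())
  {0,4}:  v_{0} + v_{4} = v_{3} ; sig = (2;(1))
  {1,4}:  v_{1} + v_{4} = v_{2} ; sig = (2;(1))
  {2,3}:  v_{2} + v_{3} = v_{4} ; sig = (2;(1))

Signatures (|P|; sorted positive RHS coefficients), sorted:
    |P|=2: 5 collections, coeffs (), (), (1), (1), (1)


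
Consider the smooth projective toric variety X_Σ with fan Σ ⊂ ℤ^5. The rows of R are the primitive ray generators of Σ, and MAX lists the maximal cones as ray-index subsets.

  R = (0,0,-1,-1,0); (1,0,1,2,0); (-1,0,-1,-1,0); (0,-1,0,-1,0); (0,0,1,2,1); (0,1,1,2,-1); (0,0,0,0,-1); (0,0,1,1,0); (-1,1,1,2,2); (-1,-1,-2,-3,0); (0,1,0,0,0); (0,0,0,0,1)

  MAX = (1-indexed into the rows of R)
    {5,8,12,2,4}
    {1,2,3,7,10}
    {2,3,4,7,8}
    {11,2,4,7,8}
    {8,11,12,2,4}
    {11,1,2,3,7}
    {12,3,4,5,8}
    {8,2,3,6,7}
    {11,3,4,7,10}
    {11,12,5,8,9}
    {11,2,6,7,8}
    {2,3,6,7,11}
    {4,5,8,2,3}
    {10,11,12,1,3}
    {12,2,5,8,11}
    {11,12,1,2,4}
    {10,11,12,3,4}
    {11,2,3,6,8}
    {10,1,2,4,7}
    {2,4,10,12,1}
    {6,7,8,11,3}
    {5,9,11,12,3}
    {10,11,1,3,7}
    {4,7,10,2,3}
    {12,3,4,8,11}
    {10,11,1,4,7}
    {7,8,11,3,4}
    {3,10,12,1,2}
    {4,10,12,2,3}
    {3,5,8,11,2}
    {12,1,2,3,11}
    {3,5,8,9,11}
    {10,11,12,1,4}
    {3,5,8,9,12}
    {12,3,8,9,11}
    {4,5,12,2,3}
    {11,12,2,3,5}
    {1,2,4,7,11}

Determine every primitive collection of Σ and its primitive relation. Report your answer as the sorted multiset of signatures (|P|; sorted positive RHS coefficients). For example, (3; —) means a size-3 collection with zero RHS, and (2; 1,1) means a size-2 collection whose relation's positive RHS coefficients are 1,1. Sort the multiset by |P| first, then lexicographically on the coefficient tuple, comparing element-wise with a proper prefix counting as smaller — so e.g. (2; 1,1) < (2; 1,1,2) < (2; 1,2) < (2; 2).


24 minimal non-faces of Δ(Σ) (on 12 rays):

  P={1,8}:  v_{1} + v_{8} = 0  so sig = (2; —)
  P={7,12}:  v_{7} + v_{12} = 0  so sig = (2; —)
  P={4,6}:  v_{4} + v_{6} = v_{7} + v_{8}  so sig = (2; 1,1)
  P={6,10}:  v_{6} + v_{10} = v_{3} + v_{7}  so sig = (2; 1,1)
  P={8,10}:  v_{8} + v_{10} = v_{3} + v_{4}  so sig = (2; 1,1)
  P={1,5}:  v_{1} + v_{5} = v_{2} + v_{3} + v_{12}  so sig = (2; 1,1,1)
  P={5,7}:  v_{5} + v_{7} = v_{2} + v_{3} + v_{8}  so sig = (2; 1,1,1)
  P={1,6}:  v_{1} + v_{6} = v_{2} + v_{3} + v_{7} + v_{11}  so sig = (2; 1,1,1,1)
  P={1,9}:  v_{1} + v_{9} = v_{3} + v_{5} + v_{11} + v_{12}  so sig = (2; 1,1,1,1)
  P={6,12}:  v_{6} + v_{12} = v_{2} + v_{3} + v_{8} + v_{11}  so sig = (2; 1,1,1,1)
  P={7,9}:  v_{7} + v_{9} = v_{3} + v_{5} + v_{8} + v_{11}  so sig = (2; 1,1,1,1)
  P={5,10}:  v_{5} + v_{10} = v_{2} + 2·v_{3} + v_{4} + v_{12}  so sig = (2; 1,1,1,2)
  P={6,9}:  v_{6} + v_{9} = v_{2} + 2·v_{3} + v_{5} + 2·v_{8} + 2·v_{11}  so sig = (2; 1,1,2,2,2)
  P={2,9}:  v_{2} + v_{9} = 2·v_{5} + v_{11}  so sig = (2; 1,2)
  P={4,9}:  v_{4} + v_{9} = v_{3} + 2·v_{8} + 2·v_{12}  so sig = (2; 1,2,2)
  P={9,10}:  v_{9} + v_{10} = 2·v_{3} + v_{8} + 2·v_{12}  so sig = (2; 1,2,2)
  P={5,6}:  v_{5} + v_{6} = 2·v_{2} + 2·v_{3} + 2·v_{8} + v_{11}  so sig = (2; 1,2,2,2)
  P={1,3,4}:  v_{1} + v_{3} + v_{4} = v_{10}  so sig = (3; 1)
  P={2,10,11}:  v_{2} + v_{10} + v_{11} = v_{1}  so sig = (3; 1)
  P={4,5,11}:  v_{4} + v_{5} + v_{11} = v_{8} + v_{12}  so sig = (3; 1,1)
  P={2,3,4,11}:  v_{2} + v_{3} + v_{4} + v_{11} = 0  so sig = (4; —)
  P={2,3,8,12}:  v_{2} + v_{3} + v_{8} + v_{12} = v_{5}  so sig = (4; 1)
  P={2,3,7,8,11}:  v_{2} + v_{3} + v_{7} + v_{8} + v_{11} = v_{6}  so sig = (5; 1)
  P={3,5,8,11,12}:  v_{3} + v_{5} + v_{8} + v_{11} + v_{12} = v_{9}  so sig = (5; 1)

Sorted signature multiset PRS(X):
    |P|=2: 17 collections, coeffs (), (), (1,1), (1,1), (1,1), (1,1,1), (1,1,1), (1,1,1,1), (1,1,1,1), (1,1,1,1), (1,1,1,1), (1,1,1,2), (1,1,2,2,2), (1,2), (1,2,2), (1,2,2), (1,2,2,2)
    |P|=3: 3 collections, coeffs (1), (1), (1,1)
    |P|=4: 2 collections, coeffs (), (1)
    |P|=5: 2 collections, coeffs (1), (1)


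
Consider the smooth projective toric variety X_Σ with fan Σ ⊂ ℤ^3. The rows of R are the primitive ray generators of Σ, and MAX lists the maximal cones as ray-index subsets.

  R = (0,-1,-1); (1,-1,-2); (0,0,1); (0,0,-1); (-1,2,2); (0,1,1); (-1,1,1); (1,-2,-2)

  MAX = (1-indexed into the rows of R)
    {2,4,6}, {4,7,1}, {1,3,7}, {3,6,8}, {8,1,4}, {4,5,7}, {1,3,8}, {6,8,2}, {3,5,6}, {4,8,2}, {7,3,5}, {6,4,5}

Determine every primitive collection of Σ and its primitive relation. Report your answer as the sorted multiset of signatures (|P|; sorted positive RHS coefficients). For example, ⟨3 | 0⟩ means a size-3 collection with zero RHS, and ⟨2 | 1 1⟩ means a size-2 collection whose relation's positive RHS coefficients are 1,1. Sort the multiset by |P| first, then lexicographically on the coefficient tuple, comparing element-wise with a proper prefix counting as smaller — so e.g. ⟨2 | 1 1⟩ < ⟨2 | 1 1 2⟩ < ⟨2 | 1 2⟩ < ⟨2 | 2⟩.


11 minimal non-faces of Δ(Σ) (on 8 rays):

  P = {1,6}:  v_{1} + v_{6} = 0  ⟹  sig = ⟨2 | 0⟩
  P = {3,4}:  v_{3} + v_{4} = 0  ⟹  sig = ⟨2 | 0⟩
  P = {5,8}:  v_{5} + v_{8} = 0  ⟹  sig = ⟨2 | 0⟩
  P = {1,5}:  v_{1} + v_{5} = v_{7}  ⟹  sig = ⟨2 | 1⟩
  P = {2,7}:  v_{2} + v_{7} = v_{4}  ⟹  sig = ⟨2 | 1⟩
  P = {6,7}:  v_{6} + v_{7} = v_{5}  ⟹  sig = ⟨2 | 1⟩
  P = {7,8}:  v_{7} + v_{8} = v_{1}  ⟹  sig = ⟨2 | 1⟩
  P = {1,2}:  v_{1} + v_{2} = v_{4} + v_{8}  ⟹  sig = ⟨2 | 1 1⟩
  P = {2,3}:  v_{2} + v_{3} = v_{6} + v_{8}  ⟹  sig = ⟨2 | 1 1⟩
  P = {2,5}:  v_{2} + v_{5} = v_{4} + v_{6}  ⟹  sig = ⟨2 | 1 1⟩
  P = {4,6,8}:  v_{4} + v_{6} + v_{8} = v_{2}  ⟹  sig = ⟨3 | 1⟩

Hence PRS(X_Σ) =
{ ⟨2 | 0⟩ ×3,  ⟨2 | 1⟩ ×4,  ⟨2 | 1 1⟩ ×3,  ⟨3 | 1⟩ }


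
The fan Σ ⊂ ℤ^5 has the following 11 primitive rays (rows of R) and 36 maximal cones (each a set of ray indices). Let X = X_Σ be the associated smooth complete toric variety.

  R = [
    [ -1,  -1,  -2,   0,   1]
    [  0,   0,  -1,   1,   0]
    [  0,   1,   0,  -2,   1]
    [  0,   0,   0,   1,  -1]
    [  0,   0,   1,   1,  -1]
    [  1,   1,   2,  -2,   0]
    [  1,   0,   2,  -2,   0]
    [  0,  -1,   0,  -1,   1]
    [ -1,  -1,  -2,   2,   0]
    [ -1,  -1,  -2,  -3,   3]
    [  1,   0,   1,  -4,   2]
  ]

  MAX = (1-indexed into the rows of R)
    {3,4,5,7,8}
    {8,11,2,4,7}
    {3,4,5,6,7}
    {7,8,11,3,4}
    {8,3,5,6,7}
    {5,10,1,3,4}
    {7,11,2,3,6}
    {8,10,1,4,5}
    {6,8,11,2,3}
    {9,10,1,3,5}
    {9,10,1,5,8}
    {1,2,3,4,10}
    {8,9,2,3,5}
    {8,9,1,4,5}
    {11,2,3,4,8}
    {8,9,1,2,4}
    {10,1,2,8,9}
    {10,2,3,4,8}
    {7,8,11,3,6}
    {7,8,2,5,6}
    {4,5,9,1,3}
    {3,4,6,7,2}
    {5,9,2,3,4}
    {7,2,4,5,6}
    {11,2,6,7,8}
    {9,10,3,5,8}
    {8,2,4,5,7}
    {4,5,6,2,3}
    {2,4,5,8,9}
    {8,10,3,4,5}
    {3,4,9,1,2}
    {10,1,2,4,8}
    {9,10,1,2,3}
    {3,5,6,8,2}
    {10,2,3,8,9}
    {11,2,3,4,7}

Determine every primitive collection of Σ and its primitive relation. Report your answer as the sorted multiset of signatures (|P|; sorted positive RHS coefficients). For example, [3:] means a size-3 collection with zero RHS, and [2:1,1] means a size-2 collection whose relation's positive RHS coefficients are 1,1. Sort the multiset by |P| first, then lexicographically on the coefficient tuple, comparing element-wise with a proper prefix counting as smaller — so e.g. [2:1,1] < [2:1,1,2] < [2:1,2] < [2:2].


20 minimal non-faces of Δ(Σ) (on 11 rays):

  {6,9}:  v_{6} + v_{9} = 0  ⟹  sig = [2:]
  {5,11}:  v_{5} + v_{11} = v_{6} + v_{8}  ⟹  sig = [2:1,1]
  {7,9}:  v_{7} + v_{9} = v_{4} + v_{8}  ⟹  sig = [2:1,1]
  {1,6}:  v_{1} + v_{6} = v_{3} + v_{4} + v_{8}  ⟹  sig = [2:1,1,1]
  {9,11}:  v_{9} + v_{11} = v_{2} + v_{3} + v_{4} + 2·v_{8}  ⟹  sig = [2:1,1,1,2]
  {1,7}:  v_{1} + v_{7} = v_{3} + 2·v_{4} + 2·v_{8}  ⟹  sig = [2:1,2,2]
  {6,10}:  v_{6} + v_{10} = 2·v_{3} + v_{4} + 2·v_{8}  ⟹  sig = [2:1,2,2]
  {1,11}:  v_{1} + v_{11} = v_{2} + 2·v_{3} + 2·v_{4} + 3·v_{8}  ⟹  sig = [2:1,2,2,3]
  {10,11}:  v_{10} + v_{11} = v_{2} + 3·v_{3} + 2·v_{4} + 4·v_{8}  ⟹  sig = [2:1,2,3,4]
  {7,10}:  v_{7} + v_{10} = 2·v_{3} + 2·v_{4} + 3·v_{8}  ⟹  sig = [2:2,2,3]
  {1,2,5}:  v_{1} + v_{2} + v_{5} = v_{9}  ⟹  sig = [3:1]
  {1,3,8}:  v_{1} + v_{3} + v_{8} = v_{10}  ⟹  sig = [3:1]
  {4,6,8}:  v_{4} + v_{6} + v_{8} = v_{7}  ⟹  sig = [3:1]
  {2,5,10}:  v_{2} + v_{5} + v_{10} = v_{3} + v_{8} + v_{9}  ⟹  sig = [3:1,1,1]
  {4,6,11}:  v_{4} + v_{6} + v_{11} = v_{2} + v_{3} + 2·v_{7}  ⟹  sig = [3:1,1,2]
  {4,9,10}:  v_{4} + v_{9} + v_{10} = 2·v_{1}  ⟹  sig = [3:2]
  {2,3,5,7}:  v_{2} + v_{3} + v_{5} + v_{7} = v_{6}  ⟹  sig = [4:1]
  {2,3,7,8}:  v_{2} + v_{3} + v_{7} + v_{8} = v_{11}  ⟹  sig = [4:1]
  {3,4,8,9}:  v_{3} + v_{4} + v_{8} + v_{9} = v_{1}  ⟹  sig = [4:1]
  {2,3,4,5,8}:  v_{2} + v_{3} + v_{4} + v_{5} + v_{8} = 0  ⟹  sig = [5:]

so the primitive-relation signature multiset is
{ [2:],  [2:1,1] ×2,  [2:1,1,1],  [2:1,1,1,2],  [2:1,2,2] ×2,  [2:1,2,2,3],  [2:1,2,3,4],  [2:2,2,3],  [3:1] ×3,  [3:1,1,1],  [3:1,1,2],  [3:2],  [4:1] ×3,  [5:] }


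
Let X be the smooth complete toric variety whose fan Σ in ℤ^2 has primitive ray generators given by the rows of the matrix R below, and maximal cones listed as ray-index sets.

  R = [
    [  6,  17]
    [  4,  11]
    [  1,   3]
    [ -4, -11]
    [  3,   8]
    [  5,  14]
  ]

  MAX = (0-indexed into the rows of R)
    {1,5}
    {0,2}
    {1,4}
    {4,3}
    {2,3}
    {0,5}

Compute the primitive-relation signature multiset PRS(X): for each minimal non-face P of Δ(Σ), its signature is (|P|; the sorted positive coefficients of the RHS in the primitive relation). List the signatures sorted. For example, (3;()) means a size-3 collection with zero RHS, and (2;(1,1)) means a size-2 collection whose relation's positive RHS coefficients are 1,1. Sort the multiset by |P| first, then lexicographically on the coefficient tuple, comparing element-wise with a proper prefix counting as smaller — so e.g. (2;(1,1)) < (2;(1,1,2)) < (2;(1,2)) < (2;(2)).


The 9 primitive collections of Σ (r=6, n=2):

  {1,3}:  v_{1} + v_{3} = 0  →  sig = (2;())
  {1,2}:  v_{1} + v_{2} = v_{5}  →  sig = (2;(1))
  {2,4}:  v_{2} + v_{4} = v_{1}  →  sig = (2;(1))
  {2,5}:  v_{2} + v_{5} = v_{0}  →  sig = (2;(1))
  {3,5}:  v_{3} + v_{5} = v_{2}  →  sig = (2;(1))
  {0,4}:  v_{0} + v_{4} = v_{1} + v_{5}  →  sig = (2;(1,1))
  {0,1}:  v_{0} + v_{1} = 2·v_{5}  →  sig = (2;(2))
  {0,3}:  v_{0} + v_{3} = 2·v_{2}  →  sig = (2;(2))
  {4,5}:  v_{4} + v_{5} = 2·v_{1}  →  sig = (2;(2))

Signatures (|P|; sorted positive RHS coefficients), sorted:
[(2;()), (2;(1)), (2;(1)), (2;(1)), (2;(1)), (2;(1,1)), (2;(2)), (2;(2)), (2;(2))]


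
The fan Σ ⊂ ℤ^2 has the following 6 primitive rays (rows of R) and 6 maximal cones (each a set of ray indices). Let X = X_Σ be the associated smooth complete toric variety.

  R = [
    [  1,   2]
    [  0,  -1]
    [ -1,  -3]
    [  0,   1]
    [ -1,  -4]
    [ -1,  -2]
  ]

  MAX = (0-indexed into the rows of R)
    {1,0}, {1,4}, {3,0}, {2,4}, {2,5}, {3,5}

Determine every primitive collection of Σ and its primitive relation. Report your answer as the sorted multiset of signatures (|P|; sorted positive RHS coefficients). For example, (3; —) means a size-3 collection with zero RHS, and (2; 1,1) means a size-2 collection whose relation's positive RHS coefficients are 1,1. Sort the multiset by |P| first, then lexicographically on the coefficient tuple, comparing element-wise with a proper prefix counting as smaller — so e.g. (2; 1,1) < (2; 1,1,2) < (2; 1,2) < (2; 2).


Minimal non-faces — 9 found among 6 rays, 6 max cones:

  P={0,5}:  v_{0} + v_{5} = 0  ⟹  sig = (2; —)
  P={1,3}:  v_{1} + v_{3} = 0  ⟹  sig = (2; —)
  P={0,2}:  v_{0} + v_{2} = v_{1}  ⟹  sig = (2; 1)
  P={1,2}:  v_{1} + v_{2} = v_{4}  ⟹  sig = (2; 1)
  P={1,5}:  v_{1} + v_{5} = v_{2}  ⟹  sig = (2; 1)
  P={2,3}:  v_{2} + v_{3} = v_{5}  ⟹  sig = (2; 1)
  P={3,4}:  v_{3} + v_{4} = v_{2}  ⟹  sig = (2; 1)
  P={0,4}:  v_{0} + v_{4} = 2·v_{1}  ⟹  sig = (2; 2)
  P={4,5}:  v_{4} + v_{5} = 2·v_{2}  ⟹  sig = (2; 2)

Signatures (|P|; sorted positive RHS coefficients), sorted:
[(2; —), (2; —), (2; 1), (2; 1), (2; 1), (2; 1), (2; 1), (2; 2), (2; 2)]


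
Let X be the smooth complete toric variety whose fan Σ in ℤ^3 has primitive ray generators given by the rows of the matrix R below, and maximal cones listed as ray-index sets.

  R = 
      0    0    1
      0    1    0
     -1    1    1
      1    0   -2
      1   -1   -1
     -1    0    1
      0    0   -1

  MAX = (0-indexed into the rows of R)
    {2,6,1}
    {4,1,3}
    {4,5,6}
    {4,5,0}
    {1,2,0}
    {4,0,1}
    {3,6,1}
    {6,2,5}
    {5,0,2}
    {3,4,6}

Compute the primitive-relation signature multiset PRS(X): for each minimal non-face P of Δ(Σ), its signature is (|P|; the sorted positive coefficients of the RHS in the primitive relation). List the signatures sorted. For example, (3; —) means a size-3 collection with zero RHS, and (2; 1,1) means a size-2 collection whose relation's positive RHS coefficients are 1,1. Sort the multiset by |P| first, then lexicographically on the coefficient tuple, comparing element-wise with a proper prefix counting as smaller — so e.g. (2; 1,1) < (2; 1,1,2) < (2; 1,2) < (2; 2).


Δ(Σ) — 7 vertices, 7 min non-faces:

  P = {0,6}:  v_{0} + v_{6} = 0 ; sig = (2; —)
  P = {2,4}:  v_{2} + v_{4} = 0 ; sig = (2; —)
  P = {1,5}:  v_{1} + v_{5} = v_{2} ; sig = (2; 1)
  P = {3,5}:  v_{3} + v_{5} = v_{6} ; sig = (2; 1)
  P = {0,3}:  v_{0} + v_{3} = v_{1} + v_{4} ; sig = (2; 1,1)
  P = {2,3}:  v_{2} + v_{3} = v_{1} + v_{6} ; sig = (2; 1,1)
  P = {1,4,6}:  v_{1} + v_{4} + v_{6} = v_{3} ; sig = (3; 1)

Hence PRS(X_Σ) =
{ (2; —) ×2,  (2; 1) ×2,  (2; 1,1) ×2,  (3; 1) }


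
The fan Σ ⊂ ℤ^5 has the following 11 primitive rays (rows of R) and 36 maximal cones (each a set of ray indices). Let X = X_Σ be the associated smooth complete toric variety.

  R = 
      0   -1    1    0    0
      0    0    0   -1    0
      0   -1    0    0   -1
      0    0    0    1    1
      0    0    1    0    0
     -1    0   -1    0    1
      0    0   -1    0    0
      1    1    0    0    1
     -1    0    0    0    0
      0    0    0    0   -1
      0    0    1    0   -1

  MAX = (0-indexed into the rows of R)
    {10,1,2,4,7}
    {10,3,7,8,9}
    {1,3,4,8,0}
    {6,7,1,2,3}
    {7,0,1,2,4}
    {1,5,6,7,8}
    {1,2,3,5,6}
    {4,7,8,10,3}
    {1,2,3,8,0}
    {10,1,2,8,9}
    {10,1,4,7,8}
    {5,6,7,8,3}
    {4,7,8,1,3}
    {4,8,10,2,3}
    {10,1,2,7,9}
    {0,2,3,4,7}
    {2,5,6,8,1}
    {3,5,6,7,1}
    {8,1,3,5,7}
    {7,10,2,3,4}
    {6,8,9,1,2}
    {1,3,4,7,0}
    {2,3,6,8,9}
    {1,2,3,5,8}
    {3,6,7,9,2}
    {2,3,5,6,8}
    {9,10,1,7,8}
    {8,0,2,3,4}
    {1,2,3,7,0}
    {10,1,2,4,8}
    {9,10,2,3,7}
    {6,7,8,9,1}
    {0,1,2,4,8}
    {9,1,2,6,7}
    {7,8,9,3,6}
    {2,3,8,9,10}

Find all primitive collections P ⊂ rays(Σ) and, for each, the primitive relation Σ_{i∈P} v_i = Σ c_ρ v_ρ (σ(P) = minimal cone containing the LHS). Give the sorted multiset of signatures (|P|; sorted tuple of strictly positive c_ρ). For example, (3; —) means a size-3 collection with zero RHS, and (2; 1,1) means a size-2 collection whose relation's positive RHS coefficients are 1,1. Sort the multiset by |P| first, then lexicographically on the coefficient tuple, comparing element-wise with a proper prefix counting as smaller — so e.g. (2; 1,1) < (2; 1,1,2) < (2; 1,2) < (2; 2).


|primitive collections| = 17. Relations:

  P={4,6}:  v_{4} + v_{6} = 0 — sig = (2; —)
  P={4,9}:  v_{4} + v_{9} = v_{10} — sig = (2; 1)
  P={5,10}:  v_{5} + v_{10} = v_{8} — sig = (2; 1)
  P={6,10}:  v_{6} + v_{10} = v_{9} — sig = (2; 1)
  P={0,9}:  v_{0} + v_{9} = v_{2} + v_{4} — sig = (2; 1,1)
  P={5,9}:  v_{5} + v_{9} = v_{6} + v_{8} — sig = (2; 1,1)
  P={0,6}:  v_{0} + v_{6} = v_{1} + v_{2} + v_{3} — sig = (2; 1,1,1)
  P={4,5}:  v_{4} + v_{5} = v_{1} + v_{3} + v_{8} — sig = (2; 1,1,1)
  P={0,5}:  v_{0} + v_{5} = 2·v_{1} + v_{2} + 2·v_{3} + v_{8} — sig = (2; 1,1,2,2)
  P={0,10}:  v_{0} + v_{10} = v_{2} + 2·v_{4} — sig = (2; 1,2)
  P={1,3,9}:  v_{1} + v_{3} + v_{9} = 0 — sig = (3; —)
  P={2,7,8}:  v_{2} + v_{7} + v_{8} = 0 — sig = (3; —)
  P={1,3,10}:  v_{1} + v_{3} + v_{10} = v_{4} — sig = (3; 1)
  P={0,7,8}:  v_{0} + v_{7} + v_{8} = v_{1} + v_{3} + v_{4} — sig = (3; 1,1,1)
  P={2,5,7}:  v_{2} + v_{5} + v_{7} = v_{1} + v_{3} + v_{6} — sig = (3; 1,1,1)
  P={1,2,3,4}:  v_{1} + v_{2} + v_{3} + v_{4} = v_{0} — sig = (4; 1)
  P={1,3,6,8}:  v_{1} + v_{3} + v_{6} + v_{8} = v_{5} — sig = (4; 1)

Hence PRS(X_Σ) =
[(2; —), (2; 1), (2; 1), (2; 1), (2; 1,1), (2; 1,1), (2; 1,1,1), (2; 1,1,1), (2; 1,1,2,2), (2; 1,2), (3; —), (3; —), (3; 1), (3; 1,1,1), (3; 1,1,1), (4; 1), (4; 1)]


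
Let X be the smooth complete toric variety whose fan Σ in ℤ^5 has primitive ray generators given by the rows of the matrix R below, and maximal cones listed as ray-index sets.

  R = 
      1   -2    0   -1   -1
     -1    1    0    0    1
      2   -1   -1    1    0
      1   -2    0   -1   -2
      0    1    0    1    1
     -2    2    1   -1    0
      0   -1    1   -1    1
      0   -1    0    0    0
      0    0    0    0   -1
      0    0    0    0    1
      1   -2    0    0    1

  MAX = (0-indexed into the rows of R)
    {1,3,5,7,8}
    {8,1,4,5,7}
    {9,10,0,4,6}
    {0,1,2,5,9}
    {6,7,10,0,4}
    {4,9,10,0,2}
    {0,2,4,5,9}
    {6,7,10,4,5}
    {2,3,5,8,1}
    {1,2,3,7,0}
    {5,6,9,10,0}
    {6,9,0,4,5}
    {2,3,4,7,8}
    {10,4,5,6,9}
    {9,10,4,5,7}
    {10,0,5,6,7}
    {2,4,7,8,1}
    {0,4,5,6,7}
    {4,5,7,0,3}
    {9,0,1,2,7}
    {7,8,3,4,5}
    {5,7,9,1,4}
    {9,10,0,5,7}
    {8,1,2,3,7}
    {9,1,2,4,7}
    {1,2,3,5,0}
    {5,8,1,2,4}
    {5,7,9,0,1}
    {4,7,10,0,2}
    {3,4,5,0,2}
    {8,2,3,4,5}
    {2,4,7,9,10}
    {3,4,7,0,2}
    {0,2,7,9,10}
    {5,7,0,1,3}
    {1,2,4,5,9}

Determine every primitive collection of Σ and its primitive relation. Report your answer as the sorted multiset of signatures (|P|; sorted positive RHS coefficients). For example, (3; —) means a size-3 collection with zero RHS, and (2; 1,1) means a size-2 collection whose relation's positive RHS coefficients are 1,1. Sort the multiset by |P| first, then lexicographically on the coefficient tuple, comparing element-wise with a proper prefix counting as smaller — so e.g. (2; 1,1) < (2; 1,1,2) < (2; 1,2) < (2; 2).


Minimal non-faces — 17 found among 11 rays, 36 max cones:

  • {8,9}:  v_{8} + v_{9} = 0  ⇒ sig = (2; —)
  • {0,8}:  v_{0} + v_{8} = v_{3}  ⇒ sig = (2; 1)
  • {3,9}:  v_{3} + v_{9} = v_{0}  ⇒ sig = (2; 1)
  • {1,6}:  v_{1} + v_{6} = v_{5} + v_{9} + v_{10}  ⇒ sig = (2; 1,1,1)
  • {8,10}:  v_{8} + v_{10} = v_{0} + v_{4} + v_{7}  ⇒ sig = (2; 1,1,1)
  • {3,10}:  v_{3} + v_{10} = 2·v_{0} + v_{4} + v_{7}  ⇒ sig = (2; 1,1,2)
  • {6,8}:  v_{6} + v_{8} = 2·v_{0} + 2·v_{4} + v_{5} + v_{7}  ⇒ sig = (2; 1,1,2,2)
  • {3,6}:  v_{3} + v_{6} = 3·v_{0} + 2·v_{4} + v_{5} + v_{7}  ⇒ sig = (2; 1,1,2,3)
  • {1,10}:  v_{1} + v_{10} = v_{7} + 2·v_{9}  ⇒ sig = (2; 1,2)
  • {2,6}:  v_{2} + v_{6} = 2·v_{0} + 2·v_{4} + v_{9}  ⇒ sig = (2; 1,2,2)
  • {1,3,4}:  v_{1} + v_{3} + v_{4} = 0  ⇒ sig = (3; —)
  • {2,5,7}:  v_{2} + v_{5} + v_{7} = 0  ⇒ sig = (3; —)
  • {0,1,4}:  v_{0} + v_{1} + v_{4} = v_{9}  ⇒ sig = (3; 1)
  • {2,5,10}:  v_{2} + v_{5} + v_{10} = v_{0} + v_{4} + v_{9}  ⇒ sig = (3; 1,1,1)
  • {6,7,9}:  v_{6} + v_{7} + v_{9} = v_{5} + 2·v_{10}  ⇒ sig = (3; 1,2)
  • {0,4,5,10}:  v_{0} + v_{4} + v_{5} + v_{10} = v_{6}  ⇒ sig = (4; 1)
  • {0,4,7,9}:  v_{0} + v_{4} + v_{7} + v_{9} = v_{10}  ⇒ sig = (4; 1)

so the primitive-relation signature multiset is
[(2; —), (2; 1), (2; 1), (2; 1,1,1), (2; 1,1,1), (2; 1,1,2), (2; 1,1,2,2), (2; 1,1,2,3), (2; 1,2), (2; 1,2,2), (3; —), (3; —), (3; 1), (3; 1,1,1), (3; 1,2), (4; 1), (4; 1)]


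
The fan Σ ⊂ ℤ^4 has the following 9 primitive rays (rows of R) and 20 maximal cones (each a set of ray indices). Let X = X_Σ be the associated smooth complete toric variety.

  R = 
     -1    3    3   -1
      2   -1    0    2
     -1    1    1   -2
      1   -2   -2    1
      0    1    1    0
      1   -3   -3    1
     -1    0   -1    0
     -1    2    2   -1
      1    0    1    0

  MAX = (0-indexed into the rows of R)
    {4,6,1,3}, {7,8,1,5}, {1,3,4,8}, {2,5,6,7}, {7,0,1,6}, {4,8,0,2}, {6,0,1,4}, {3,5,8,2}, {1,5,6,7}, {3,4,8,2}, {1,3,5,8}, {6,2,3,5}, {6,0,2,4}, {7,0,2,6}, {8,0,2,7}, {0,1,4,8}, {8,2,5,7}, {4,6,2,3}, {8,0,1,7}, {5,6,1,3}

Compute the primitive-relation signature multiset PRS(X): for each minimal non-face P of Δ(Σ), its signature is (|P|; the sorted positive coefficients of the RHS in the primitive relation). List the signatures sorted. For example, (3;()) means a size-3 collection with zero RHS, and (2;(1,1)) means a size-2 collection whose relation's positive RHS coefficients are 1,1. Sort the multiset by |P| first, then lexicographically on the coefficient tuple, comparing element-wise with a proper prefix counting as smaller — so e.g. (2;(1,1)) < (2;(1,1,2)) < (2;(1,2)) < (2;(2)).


7 minimal non-faces of Δ(Σ) (on 9 rays):

  {0,5}:  v_{0} + v_{5} = 0  ⟹  sig = (2;())
  {3,7}:  v_{3} + v_{7} = 0  ⟹  sig = (2;())
  {6,8}:  v_{6} + v_{8} = 0  ⟹  sig = (2;())
  {0,3}:  v_{0} + v_{3} = v_{4}  ⟹  sig = (2;(1))
  {1,2}:  v_{1} + v_{2} = v_{8}  ⟹  sig = (2;(1))
  {4,5}:  v_{4} + v_{5} = v_{3}  ⟹  sig = (2;(1))
  {4,7}:  v_{4} + v_{7} = v_{0}  ⟹  sig = (2;(1))

Signatures (|P|; sorted positive RHS coefficients), sorted:
    |P|=2: 7 collections, coeffs (), (), (), (1), (1), (1), (1)


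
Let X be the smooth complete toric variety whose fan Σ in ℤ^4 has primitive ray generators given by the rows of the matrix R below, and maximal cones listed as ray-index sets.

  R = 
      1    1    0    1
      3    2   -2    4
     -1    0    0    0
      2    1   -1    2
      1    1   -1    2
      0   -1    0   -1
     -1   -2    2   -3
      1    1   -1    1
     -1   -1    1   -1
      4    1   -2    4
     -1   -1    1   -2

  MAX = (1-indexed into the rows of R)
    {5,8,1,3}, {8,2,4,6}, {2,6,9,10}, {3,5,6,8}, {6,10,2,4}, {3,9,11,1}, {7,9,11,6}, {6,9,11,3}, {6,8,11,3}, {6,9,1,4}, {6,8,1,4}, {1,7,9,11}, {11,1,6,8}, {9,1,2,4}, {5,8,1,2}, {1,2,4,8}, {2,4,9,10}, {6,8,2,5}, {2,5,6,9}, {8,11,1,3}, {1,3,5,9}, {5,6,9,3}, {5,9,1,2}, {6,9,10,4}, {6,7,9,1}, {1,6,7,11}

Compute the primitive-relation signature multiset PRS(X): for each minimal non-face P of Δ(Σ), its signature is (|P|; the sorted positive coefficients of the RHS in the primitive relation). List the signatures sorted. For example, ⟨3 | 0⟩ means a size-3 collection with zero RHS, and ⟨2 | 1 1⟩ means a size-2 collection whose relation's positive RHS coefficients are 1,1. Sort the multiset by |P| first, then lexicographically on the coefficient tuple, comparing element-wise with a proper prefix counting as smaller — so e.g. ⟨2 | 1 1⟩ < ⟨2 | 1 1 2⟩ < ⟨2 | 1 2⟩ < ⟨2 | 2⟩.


Minimal non-faces — 23 found among 11 rays, 26 max cones:

  P={5,11}:  v_{5} + v_{11} = 0  →  sig = ⟨2 | 0⟩
  P={8,9}:  v_{8} + v_{9} = 0  →  sig = ⟨2 | 0⟩
  P={2,11}:  v_{2} + v_{11} = v_{4}  →  sig = ⟨2 | 1⟩
  P={3,4}:  v_{3} + v_{4} = v_{5}  →  sig = ⟨2 | 1⟩
  P={4,5}:  v_{4} + v_{5} = v_{2}  →  sig = ⟨2 | 1⟩
  P={3,7}:  v_{3} + v_{7} = v_{9} + v_{11}  →  sig = ⟨2 | 1 1⟩
  P={4,11}:  v_{4} + v_{11} = v_{1} + v_{6}  →  sig = ⟨2 | 1 1⟩
  P={5,7}:  v_{5} + v_{7} = v_{1} + v_{6} + v_{9}  →  sig = ⟨2 | 1 1 1⟩
  P={7,8}:  v_{7} + v_{8} = v_{1} + v_{6} + v_{11}  →  sig = ⟨2 | 1 1 1⟩
  P={8,10}:  v_{8} + v_{10} = v_{2} + v_{4} + v_{6}  →  sig = ⟨2 | 1 1 1⟩
  P={2,7}:  v_{2} + v_{7} = v_{1} + v_{4} + v_{6} + v_{9}  →  sig = ⟨2 | 1 1 1 1⟩
  P={3,10}:  v_{3} + v_{10} = v_{2} + v_{5} + v_{6} + v_{9}  →  sig = ⟨2 | 1 1 1 1⟩
  P={5,10}:  v_{5} + v_{10} = 2·v_{2} + v_{6} + v_{9}  →  sig = ⟨2 | 1 1 2⟩
  P={10,11}:  v_{10} + v_{11} = 2·v_{4} + v_{6} + v_{9}  →  sig = ⟨2 | 1 1 2⟩
  P={4,7}:  v_{4} + v_{7} = 2·v_{1} + 2·v_{6} + v_{9}  →  sig = ⟨2 | 1 2 2⟩
  P={7,10}:  v_{7} + v_{10} = v_{1} + 2·v_{4} + 2·v_{6} + 2·v_{9}  →  sig = ⟨2 | 1 2 2 2⟩
  P={1,10}:  v_{1} + v_{10} = 3·v_{4} + v_{9}  →  sig = ⟨2 | 1 3⟩
  P={2,3}:  v_{2} + v_{3} = 2·v_{5}  →  sig = ⟨2 | 2⟩
  P={1,3,6}:  v_{1} + v_{3} + v_{6} = 0  →  sig = ⟨3 | 0⟩
  P={1,5,6}:  v_{1} + v_{5} + v_{6} = v_{4}  →  sig = ⟨3 | 1⟩
  P={1,2,6}:  v_{1} + v_{2} + v_{6} = 2·v_{4}  →  sig = ⟨3 | 2⟩
  P={1,6,9,11}:  v_{1} + v_{6} + v_{9} + v_{11} = v_{7}  →  sig = ⟨4 | 1⟩
  P={2,4,6,9}:  v_{2} + v_{4} + v_{6} + v_{9} = v_{10}  →  sig = ⟨4 | 1⟩

Signatures (|P|; sorted positive RHS coefficients), sorted:
    ⟨2 | 0⟩
    ⟨2 | 0⟩
    ⟨2 | 1⟩
    ⟨2 | 1⟩
    ⟨2 | 1⟩
    ⟨2 | 1 1⟩
    ⟨2 | 1 1⟩
    ⟨2 | 1 1 1⟩
    ⟨2 | 1 1 1⟩
    ⟨2 | 1 1 1⟩
    ⟨2 | 1 1 1 1⟩
    ⟨2 | 1 1 1 1⟩
    ⟨2 | 1 1 2⟩
    ⟨2 | 1 1 2⟩
    ⟨2 | 1 2 2⟩
    ⟨2 | 1 2 2 2⟩
    ⟨2 | 1 3⟩
    ⟨2 | 2⟩
    ⟨3 | 0⟩
    ⟨3 | 1⟩
    ⟨3 | 2⟩
    ⟨4 | 1⟩
    ⟨4 | 1⟩
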